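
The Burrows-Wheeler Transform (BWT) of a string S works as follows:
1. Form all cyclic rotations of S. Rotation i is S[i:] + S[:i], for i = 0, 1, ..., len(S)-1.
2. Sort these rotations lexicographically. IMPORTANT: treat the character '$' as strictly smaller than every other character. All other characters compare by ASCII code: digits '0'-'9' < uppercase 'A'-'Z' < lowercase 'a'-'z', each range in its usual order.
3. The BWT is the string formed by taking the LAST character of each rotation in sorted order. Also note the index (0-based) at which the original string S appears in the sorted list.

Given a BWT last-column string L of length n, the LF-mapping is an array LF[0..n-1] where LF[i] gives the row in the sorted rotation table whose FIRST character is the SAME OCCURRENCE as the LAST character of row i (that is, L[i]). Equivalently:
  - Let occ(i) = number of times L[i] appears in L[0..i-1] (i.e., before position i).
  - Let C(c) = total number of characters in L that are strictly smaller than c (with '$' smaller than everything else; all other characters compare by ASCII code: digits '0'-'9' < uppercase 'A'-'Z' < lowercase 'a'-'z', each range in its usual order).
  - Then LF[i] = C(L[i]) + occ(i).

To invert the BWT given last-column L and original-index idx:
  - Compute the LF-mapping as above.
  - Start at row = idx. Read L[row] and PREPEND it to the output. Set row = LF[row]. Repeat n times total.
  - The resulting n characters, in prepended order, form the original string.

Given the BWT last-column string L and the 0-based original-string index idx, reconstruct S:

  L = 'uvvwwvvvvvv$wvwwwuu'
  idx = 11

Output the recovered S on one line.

Answer: vvvvvvvuwwvwuwwwvu$

Derivation:
LF mapping: 1 4 5 13 14 6 7 8 9 10 11 0 15 12 16 17 18 2 3
Walk LF starting at row 11, prepending L[row]:
  step 1: row=11, L[11]='$', prepend. Next row=LF[11]=0
  step 2: row=0, L[0]='u', prepend. Next row=LF[0]=1
  step 3: row=1, L[1]='v', prepend. Next row=LF[1]=4
  step 4: row=4, L[4]='w', prepend. Next row=LF[4]=14
  step 5: row=14, L[14]='w', prepend. Next row=LF[14]=16
  step 6: row=16, L[16]='w', prepend. Next row=LF[16]=18
  step 7: row=18, L[18]='u', prepend. Next row=LF[18]=3
  step 8: row=3, L[3]='w', prepend. Next row=LF[3]=13
  step 9: row=13, L[13]='v', prepend. Next row=LF[13]=12
  step 10: row=12, L[12]='w', prepend. Next row=LF[12]=15
  step 11: row=15, L[15]='w', prepend. Next row=LF[15]=17
  step 12: row=17, L[17]='u', prepend. Next row=LF[17]=2
  step 13: row=2, L[2]='v', prepend. Next row=LF[2]=5
  step 14: row=5, L[5]='v', prepend. Next row=LF[5]=6
  step 15: row=6, L[6]='v', prepend. Next row=LF[6]=7
  step 16: row=7, L[7]='v', prepend. Next row=LF[7]=8
  step 17: row=8, L[8]='v', prepend. Next row=LF[8]=9
  step 18: row=9, L[9]='v', prepend. Next row=LF[9]=10
  step 19: row=10, L[10]='v', prepend. Next row=LF[10]=11
Reversed output: vvvvvvvuwwvwuwwwvu$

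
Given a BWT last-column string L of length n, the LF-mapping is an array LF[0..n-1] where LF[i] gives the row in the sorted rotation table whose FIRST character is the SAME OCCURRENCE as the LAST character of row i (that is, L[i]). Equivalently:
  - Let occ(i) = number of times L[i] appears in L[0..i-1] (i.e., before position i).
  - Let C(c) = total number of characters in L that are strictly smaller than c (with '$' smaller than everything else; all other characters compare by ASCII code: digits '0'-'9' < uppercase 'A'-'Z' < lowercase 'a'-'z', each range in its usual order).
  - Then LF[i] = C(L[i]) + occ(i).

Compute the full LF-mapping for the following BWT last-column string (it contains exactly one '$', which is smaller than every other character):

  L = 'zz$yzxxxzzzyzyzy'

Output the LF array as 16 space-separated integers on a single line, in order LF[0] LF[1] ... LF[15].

Char counts: '$':1, 'x':3, 'y':4, 'z':8
C (first-col start): C('$')=0, C('x')=1, C('y')=4, C('z')=8
L[0]='z': occ=0, LF[0]=C('z')+0=8+0=8
L[1]='z': occ=1, LF[1]=C('z')+1=8+1=9
L[2]='$': occ=0, LF[2]=C('$')+0=0+0=0
L[3]='y': occ=0, LF[3]=C('y')+0=4+0=4
L[4]='z': occ=2, LF[4]=C('z')+2=8+2=10
L[5]='x': occ=0, LF[5]=C('x')+0=1+0=1
L[6]='x': occ=1, LF[6]=C('x')+1=1+1=2
L[7]='x': occ=2, LF[7]=C('x')+2=1+2=3
L[8]='z': occ=3, LF[8]=C('z')+3=8+3=11
L[9]='z': occ=4, LF[9]=C('z')+4=8+4=12
L[10]='z': occ=5, LF[10]=C('z')+5=8+5=13
L[11]='y': occ=1, LF[11]=C('y')+1=4+1=5
L[12]='z': occ=6, LF[12]=C('z')+6=8+6=14
L[13]='y': occ=2, LF[13]=C('y')+2=4+2=6
L[14]='z': occ=7, LF[14]=C('z')+7=8+7=15
L[15]='y': occ=3, LF[15]=C('y')+3=4+3=7

Answer: 8 9 0 4 10 1 2 3 11 12 13 5 14 6 15 7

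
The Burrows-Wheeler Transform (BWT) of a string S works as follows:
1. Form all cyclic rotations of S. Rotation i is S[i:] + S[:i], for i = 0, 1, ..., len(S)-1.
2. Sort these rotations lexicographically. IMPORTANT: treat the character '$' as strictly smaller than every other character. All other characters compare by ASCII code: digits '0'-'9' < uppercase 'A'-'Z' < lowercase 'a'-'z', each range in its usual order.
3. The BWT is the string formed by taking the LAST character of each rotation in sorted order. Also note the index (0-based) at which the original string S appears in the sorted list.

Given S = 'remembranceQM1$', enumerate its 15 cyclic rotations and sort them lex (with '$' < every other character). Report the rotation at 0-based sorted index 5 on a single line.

Answer: branceQM1$remem

Derivation:
All 15 rotations (rotation i = S[i:]+S[:i]):
  rot[0] = remembranceQM1$
  rot[1] = emembranceQM1$r
  rot[2] = membranceQM1$re
  rot[3] = embranceQM1$rem
  rot[4] = mbranceQM1$reme
  rot[5] = branceQM1$remem
  rot[6] = ranceQM1$rememb
  rot[7] = anceQM1$remembr
  rot[8] = nceQM1$remembra
  rot[9] = ceQM1$remembran
  rot[10] = eQM1$remembranc
  rot[11] = QM1$remembrance
  rot[12] = M1$remembranceQ
  rot[13] = 1$remembranceQM
  rot[14] = $remembranceQM1
Sorted (with $ < everything):
  sorted[0] = $remembranceQM1
  sorted[1] = 1$remembranceQM
  sorted[2] = M1$remembranceQ
  sorted[3] = QM1$remembrance
  sorted[4] = anceQM1$remembr
  sorted[5] = branceQM1$remem
  sorted[6] = ceQM1$remembran
  sorted[7] = eQM1$remembranc
  sorted[8] = embranceQM1$rem
  sorted[9] = emembranceQM1$r
  sorted[10] = mbranceQM1$reme
  sorted[11] = membranceQM1$re
  sorted[12] = nceQM1$remembra
  sorted[13] = ranceQM1$rememb
  sorted[14] = remembranceQM1$
sorted[5] = branceQM1$remem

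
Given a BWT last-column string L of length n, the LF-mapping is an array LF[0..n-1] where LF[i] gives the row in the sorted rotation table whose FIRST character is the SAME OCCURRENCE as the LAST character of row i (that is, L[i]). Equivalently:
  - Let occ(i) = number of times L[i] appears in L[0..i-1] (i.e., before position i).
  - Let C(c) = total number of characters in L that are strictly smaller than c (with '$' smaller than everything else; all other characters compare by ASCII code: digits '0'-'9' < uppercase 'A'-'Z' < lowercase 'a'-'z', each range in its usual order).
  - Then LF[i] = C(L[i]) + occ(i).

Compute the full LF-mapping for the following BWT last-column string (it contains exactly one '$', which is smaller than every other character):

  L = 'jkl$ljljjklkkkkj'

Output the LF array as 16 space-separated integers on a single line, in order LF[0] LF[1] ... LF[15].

Char counts: '$':1, 'j':5, 'k':6, 'l':4
C (first-col start): C('$')=0, C('j')=1, C('k')=6, C('l')=12
L[0]='j': occ=0, LF[0]=C('j')+0=1+0=1
L[1]='k': occ=0, LF[1]=C('k')+0=6+0=6
L[2]='l': occ=0, LF[2]=C('l')+0=12+0=12
L[3]='$': occ=0, LF[3]=C('$')+0=0+0=0
L[4]='l': occ=1, LF[4]=C('l')+1=12+1=13
L[5]='j': occ=1, LF[5]=C('j')+1=1+1=2
L[6]='l': occ=2, LF[6]=C('l')+2=12+2=14
L[7]='j': occ=2, LF[7]=C('j')+2=1+2=3
L[8]='j': occ=3, LF[8]=C('j')+3=1+3=4
L[9]='k': occ=1, LF[9]=C('k')+1=6+1=7
L[10]='l': occ=3, LF[10]=C('l')+3=12+3=15
L[11]='k': occ=2, LF[11]=C('k')+2=6+2=8
L[12]='k': occ=3, LF[12]=C('k')+3=6+3=9
L[13]='k': occ=4, LF[13]=C('k')+4=6+4=10
L[14]='k': occ=5, LF[14]=C('k')+5=6+5=11
L[15]='j': occ=4, LF[15]=C('j')+4=1+4=5

Answer: 1 6 12 0 13 2 14 3 4 7 15 8 9 10 11 5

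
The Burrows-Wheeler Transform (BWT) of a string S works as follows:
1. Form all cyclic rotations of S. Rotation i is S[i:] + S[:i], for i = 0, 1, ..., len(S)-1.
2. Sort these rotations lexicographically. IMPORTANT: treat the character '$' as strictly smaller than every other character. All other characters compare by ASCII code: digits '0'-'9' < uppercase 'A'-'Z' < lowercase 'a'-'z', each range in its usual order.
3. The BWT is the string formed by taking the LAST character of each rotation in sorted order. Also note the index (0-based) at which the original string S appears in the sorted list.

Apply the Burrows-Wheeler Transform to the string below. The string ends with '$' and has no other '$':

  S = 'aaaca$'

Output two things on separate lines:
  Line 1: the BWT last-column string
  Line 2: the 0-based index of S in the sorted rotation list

Answer: ac$aaa
2

Derivation:
All 6 rotations (rotation i = S[i:]+S[:i]):
  rot[0] = aaaca$
  rot[1] = aaca$a
  rot[2] = aca$aa
  rot[3] = ca$aaa
  rot[4] = a$aaac
  rot[5] = $aaaca
Sorted (with $ < everything):
  sorted[0] = $aaaca  (last char: 'a')
  sorted[1] = a$aaac  (last char: 'c')
  sorted[2] = aaaca$  (last char: '$')
  sorted[3] = aaca$a  (last char: 'a')
  sorted[4] = aca$aa  (last char: 'a')
  sorted[5] = ca$aaa  (last char: 'a')
Last column: ac$aaa
Original string S is at sorted index 2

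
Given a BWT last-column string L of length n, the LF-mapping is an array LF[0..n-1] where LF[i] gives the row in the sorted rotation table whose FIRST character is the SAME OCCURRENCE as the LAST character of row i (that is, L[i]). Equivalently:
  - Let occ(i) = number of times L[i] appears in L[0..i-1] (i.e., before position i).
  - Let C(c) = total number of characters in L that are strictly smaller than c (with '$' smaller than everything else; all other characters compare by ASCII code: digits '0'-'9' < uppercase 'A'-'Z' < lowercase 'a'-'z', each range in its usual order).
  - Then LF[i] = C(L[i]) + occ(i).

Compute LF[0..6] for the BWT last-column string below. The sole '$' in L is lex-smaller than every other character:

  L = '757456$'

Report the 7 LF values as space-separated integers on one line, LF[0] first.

Char counts: '$':1, '4':1, '5':2, '6':1, '7':2
C (first-col start): C('$')=0, C('4')=1, C('5')=2, C('6')=4, C('7')=5
L[0]='7': occ=0, LF[0]=C('7')+0=5+0=5
L[1]='5': occ=0, LF[1]=C('5')+0=2+0=2
L[2]='7': occ=1, LF[2]=C('7')+1=5+1=6
L[3]='4': occ=0, LF[3]=C('4')+0=1+0=1
L[4]='5': occ=1, LF[4]=C('5')+1=2+1=3
L[5]='6': occ=0, LF[5]=C('6')+0=4+0=4
L[6]='$': occ=0, LF[6]=C('$')+0=0+0=0

Answer: 5 2 6 1 3 4 0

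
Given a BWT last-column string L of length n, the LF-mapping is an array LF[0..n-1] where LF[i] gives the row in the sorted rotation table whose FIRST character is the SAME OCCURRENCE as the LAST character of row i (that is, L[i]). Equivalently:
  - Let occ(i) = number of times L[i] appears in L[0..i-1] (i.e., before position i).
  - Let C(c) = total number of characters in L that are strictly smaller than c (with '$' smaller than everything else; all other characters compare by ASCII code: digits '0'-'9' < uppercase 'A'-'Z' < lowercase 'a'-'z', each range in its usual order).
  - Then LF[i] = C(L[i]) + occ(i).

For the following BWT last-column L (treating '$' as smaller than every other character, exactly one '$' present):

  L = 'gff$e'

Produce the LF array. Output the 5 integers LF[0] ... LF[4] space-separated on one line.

Answer: 4 2 3 0 1

Derivation:
Char counts: '$':1, 'e':1, 'f':2, 'g':1
C (first-col start): C('$')=0, C('e')=1, C('f')=2, C('g')=4
L[0]='g': occ=0, LF[0]=C('g')+0=4+0=4
L[1]='f': occ=0, LF[1]=C('f')+0=2+0=2
L[2]='f': occ=1, LF[2]=C('f')+1=2+1=3
L[3]='$': occ=0, LF[3]=C('$')+0=0+0=0
L[4]='e': occ=0, LF[4]=C('e')+0=1+0=1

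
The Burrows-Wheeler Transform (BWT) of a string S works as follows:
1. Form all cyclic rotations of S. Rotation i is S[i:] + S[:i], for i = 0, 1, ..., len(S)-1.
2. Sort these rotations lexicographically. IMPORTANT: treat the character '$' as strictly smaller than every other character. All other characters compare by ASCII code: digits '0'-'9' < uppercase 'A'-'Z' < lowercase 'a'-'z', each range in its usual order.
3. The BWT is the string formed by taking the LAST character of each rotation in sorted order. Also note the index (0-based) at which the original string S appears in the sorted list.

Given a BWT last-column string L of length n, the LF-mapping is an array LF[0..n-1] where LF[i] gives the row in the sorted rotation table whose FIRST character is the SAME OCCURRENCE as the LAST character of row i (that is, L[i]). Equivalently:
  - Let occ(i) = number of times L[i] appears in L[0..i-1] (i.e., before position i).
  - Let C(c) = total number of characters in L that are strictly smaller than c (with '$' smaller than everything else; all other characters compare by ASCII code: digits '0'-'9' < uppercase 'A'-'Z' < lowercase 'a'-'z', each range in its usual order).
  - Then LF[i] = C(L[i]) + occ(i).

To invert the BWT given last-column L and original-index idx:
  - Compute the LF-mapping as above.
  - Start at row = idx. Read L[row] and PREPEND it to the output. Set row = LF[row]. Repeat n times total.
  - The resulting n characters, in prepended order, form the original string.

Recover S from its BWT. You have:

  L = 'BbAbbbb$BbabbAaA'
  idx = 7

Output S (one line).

LF mapping: 4 8 1 9 10 11 12 0 5 13 6 14 15 2 7 3
Walk LF starting at row 7, prepending L[row]:
  step 1: row=7, L[7]='$', prepend. Next row=LF[7]=0
  step 2: row=0, L[0]='B', prepend. Next row=LF[0]=4
  step 3: row=4, L[4]='b', prepend. Next row=LF[4]=10
  step 4: row=10, L[10]='a', prepend. Next row=LF[10]=6
  step 5: row=6, L[6]='b', prepend. Next row=LF[6]=12
  step 6: row=12, L[12]='b', prepend. Next row=LF[12]=15
  step 7: row=15, L[15]='A', prepend. Next row=LF[15]=3
  step 8: row=3, L[3]='b', prepend. Next row=LF[3]=9
  step 9: row=9, L[9]='b', prepend. Next row=LF[9]=13
  step 10: row=13, L[13]='A', prepend. Next row=LF[13]=2
  step 11: row=2, L[2]='A', prepend. Next row=LF[2]=1
  step 12: row=1, L[1]='b', prepend. Next row=LF[1]=8
  step 13: row=8, L[8]='B', prepend. Next row=LF[8]=5
  step 14: row=5, L[5]='b', prepend. Next row=LF[5]=11
  step 15: row=11, L[11]='b', prepend. Next row=LF[11]=14
  step 16: row=14, L[14]='a', prepend. Next row=LF[14]=7
Reversed output: abbBbAAbbAbbabB$

Answer: abbBbAAbbAbbabB$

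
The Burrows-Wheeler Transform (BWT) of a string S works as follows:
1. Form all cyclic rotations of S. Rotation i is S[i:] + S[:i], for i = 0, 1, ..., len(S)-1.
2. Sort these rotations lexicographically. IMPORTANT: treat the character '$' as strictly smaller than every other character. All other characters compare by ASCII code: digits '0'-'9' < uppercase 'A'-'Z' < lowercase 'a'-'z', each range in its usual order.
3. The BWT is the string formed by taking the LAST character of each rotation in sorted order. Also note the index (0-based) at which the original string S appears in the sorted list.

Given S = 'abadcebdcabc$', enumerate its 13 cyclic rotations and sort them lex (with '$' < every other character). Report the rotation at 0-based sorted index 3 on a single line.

All 13 rotations (rotation i = S[i:]+S[:i]):
  rot[0] = abadcebdcabc$
  rot[1] = badcebdcabc$a
  rot[2] = adcebdcabc$ab
  rot[3] = dcebdcabc$aba
  rot[4] = cebdcabc$abad
  rot[5] = ebdcabc$abadc
  rot[6] = bdcabc$abadce
  rot[7] = dcabc$abadceb
  rot[8] = cabc$abadcebd
  rot[9] = abc$abadcebdc
  rot[10] = bc$abadcebdca
  rot[11] = c$abadcebdcab
  rot[12] = $abadcebdcabc
Sorted (with $ < everything):
  sorted[0] = $abadcebdcabc
  sorted[1] = abadcebdcabc$
  sorted[2] = abc$abadcebdc
  sorted[3] = adcebdcabc$ab
  sorted[4] = badcebdcabc$a
  sorted[5] = bc$abadcebdca
  sorted[6] = bdcabc$abadce
  sorted[7] = c$abadcebdcab
  sorted[8] = cabc$abadcebd
  sorted[9] = cebdcabc$abad
  sorted[10] = dcabc$abadceb
  sorted[11] = dcebdcabc$aba
  sorted[12] = ebdcabc$abadc
sorted[3] = adcebdcabc$ab

Answer: adcebdcabc$ab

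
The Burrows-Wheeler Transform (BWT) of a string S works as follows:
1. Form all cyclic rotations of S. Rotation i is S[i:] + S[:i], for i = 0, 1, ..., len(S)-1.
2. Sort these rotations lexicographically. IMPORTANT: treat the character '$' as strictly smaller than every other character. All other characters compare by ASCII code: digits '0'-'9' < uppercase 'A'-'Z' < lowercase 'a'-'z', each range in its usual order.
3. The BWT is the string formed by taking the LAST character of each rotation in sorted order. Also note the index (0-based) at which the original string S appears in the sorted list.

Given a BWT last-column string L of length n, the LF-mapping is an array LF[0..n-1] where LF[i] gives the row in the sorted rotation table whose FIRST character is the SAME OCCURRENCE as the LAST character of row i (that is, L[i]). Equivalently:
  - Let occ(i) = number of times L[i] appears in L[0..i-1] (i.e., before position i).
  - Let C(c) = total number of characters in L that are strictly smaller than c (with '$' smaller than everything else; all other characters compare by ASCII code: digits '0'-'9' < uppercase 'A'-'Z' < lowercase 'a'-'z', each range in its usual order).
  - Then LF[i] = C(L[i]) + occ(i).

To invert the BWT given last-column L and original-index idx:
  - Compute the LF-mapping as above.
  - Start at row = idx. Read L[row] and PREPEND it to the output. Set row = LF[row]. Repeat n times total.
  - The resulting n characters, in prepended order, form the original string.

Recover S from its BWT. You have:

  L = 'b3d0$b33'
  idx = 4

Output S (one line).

LF mapping: 5 2 7 1 0 6 3 4
Walk LF starting at row 4, prepending L[row]:
  step 1: row=4, L[4]='$', prepend. Next row=LF[4]=0
  step 2: row=0, L[0]='b', prepend. Next row=LF[0]=5
  step 3: row=5, L[5]='b', prepend. Next row=LF[5]=6
  step 4: row=6, L[6]='3', prepend. Next row=LF[6]=3
  step 5: row=3, L[3]='0', prepend. Next row=LF[3]=1
  step 6: row=1, L[1]='3', prepend. Next row=LF[1]=2
  step 7: row=2, L[2]='d', prepend. Next row=LF[2]=7
  step 8: row=7, L[7]='3', prepend. Next row=LF[7]=4
Reversed output: 3d303bb$

Answer: 3d303bb$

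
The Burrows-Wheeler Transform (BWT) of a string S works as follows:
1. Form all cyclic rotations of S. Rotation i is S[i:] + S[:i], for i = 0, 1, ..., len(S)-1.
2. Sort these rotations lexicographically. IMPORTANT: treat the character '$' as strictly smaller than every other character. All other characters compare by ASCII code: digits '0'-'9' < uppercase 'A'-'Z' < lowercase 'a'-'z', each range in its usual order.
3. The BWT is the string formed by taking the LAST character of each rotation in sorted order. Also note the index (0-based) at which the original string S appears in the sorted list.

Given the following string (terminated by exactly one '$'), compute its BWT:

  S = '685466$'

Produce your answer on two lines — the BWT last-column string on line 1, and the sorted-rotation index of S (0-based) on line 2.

All 7 rotations (rotation i = S[i:]+S[:i]):
  rot[0] = 685466$
  rot[1] = 85466$6
  rot[2] = 5466$68
  rot[3] = 466$685
  rot[4] = 66$6854
  rot[5] = 6$68546
  rot[6] = $685466
Sorted (with $ < everything):
  sorted[0] = $685466  (last char: '6')
  sorted[1] = 466$685  (last char: '5')
  sorted[2] = 5466$68  (last char: '8')
  sorted[3] = 6$68546  (last char: '6')
  sorted[4] = 66$6854  (last char: '4')
  sorted[5] = 685466$  (last char: '$')
  sorted[6] = 85466$6  (last char: '6')
Last column: 65864$6
Original string S is at sorted index 5

Answer: 65864$6
5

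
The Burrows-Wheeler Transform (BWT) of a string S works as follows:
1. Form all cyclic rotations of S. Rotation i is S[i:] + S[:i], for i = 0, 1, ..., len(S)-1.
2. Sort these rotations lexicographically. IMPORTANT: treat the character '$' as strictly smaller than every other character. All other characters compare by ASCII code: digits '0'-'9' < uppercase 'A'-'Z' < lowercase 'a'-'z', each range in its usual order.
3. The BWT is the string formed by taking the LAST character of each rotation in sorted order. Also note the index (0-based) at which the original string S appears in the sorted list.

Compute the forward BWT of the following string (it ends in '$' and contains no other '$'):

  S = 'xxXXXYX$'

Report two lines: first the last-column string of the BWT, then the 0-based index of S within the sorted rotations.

All 8 rotations (rotation i = S[i:]+S[:i]):
  rot[0] = xxXXXYX$
  rot[1] = xXXXYX$x
  rot[2] = XXXYX$xx
  rot[3] = XXYX$xxX
  rot[4] = XYX$xxXX
  rot[5] = YX$xxXXX
  rot[6] = X$xxXXXY
  rot[7] = $xxXXXYX
Sorted (with $ < everything):
  sorted[0] = $xxXXXYX  (last char: 'X')
  sorted[1] = X$xxXXXY  (last char: 'Y')
  sorted[2] = XXXYX$xx  (last char: 'x')
  sorted[3] = XXYX$xxX  (last char: 'X')
  sorted[4] = XYX$xxXX  (last char: 'X')
  sorted[5] = YX$xxXXX  (last char: 'X')
  sorted[6] = xXXXYX$x  (last char: 'x')
  sorted[7] = xxXXXYX$  (last char: '$')
Last column: XYxXXXx$
Original string S is at sorted index 7

Answer: XYxXXXx$
7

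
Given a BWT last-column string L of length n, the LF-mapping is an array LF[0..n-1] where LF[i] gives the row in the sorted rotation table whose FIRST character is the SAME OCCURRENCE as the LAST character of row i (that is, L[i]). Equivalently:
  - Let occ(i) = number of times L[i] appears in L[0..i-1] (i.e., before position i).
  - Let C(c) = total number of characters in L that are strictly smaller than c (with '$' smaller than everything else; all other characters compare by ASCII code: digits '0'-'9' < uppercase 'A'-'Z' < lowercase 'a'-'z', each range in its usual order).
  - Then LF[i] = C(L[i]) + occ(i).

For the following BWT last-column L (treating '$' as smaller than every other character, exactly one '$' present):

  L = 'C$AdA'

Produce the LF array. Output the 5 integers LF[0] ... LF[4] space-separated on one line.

Char counts: '$':1, 'A':2, 'C':1, 'd':1
C (first-col start): C('$')=0, C('A')=1, C('C')=3, C('d')=4
L[0]='C': occ=0, LF[0]=C('C')+0=3+0=3
L[1]='$': occ=0, LF[1]=C('$')+0=0+0=0
L[2]='A': occ=0, LF[2]=C('A')+0=1+0=1
L[3]='d': occ=0, LF[3]=C('d')+0=4+0=4
L[4]='A': occ=1, LF[4]=C('A')+1=1+1=2

Answer: 3 0 1 4 2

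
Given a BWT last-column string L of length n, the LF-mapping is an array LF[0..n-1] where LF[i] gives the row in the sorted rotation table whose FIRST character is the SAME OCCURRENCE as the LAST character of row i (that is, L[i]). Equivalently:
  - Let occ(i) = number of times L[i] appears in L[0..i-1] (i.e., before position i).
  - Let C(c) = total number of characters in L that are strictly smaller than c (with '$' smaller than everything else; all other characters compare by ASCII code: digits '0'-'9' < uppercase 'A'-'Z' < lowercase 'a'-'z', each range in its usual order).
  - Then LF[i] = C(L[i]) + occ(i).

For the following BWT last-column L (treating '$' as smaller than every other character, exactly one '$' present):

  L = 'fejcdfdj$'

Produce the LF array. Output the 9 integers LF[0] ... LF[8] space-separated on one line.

Char counts: '$':1, 'c':1, 'd':2, 'e':1, 'f':2, 'j':2
C (first-col start): C('$')=0, C('c')=1, C('d')=2, C('e')=4, C('f')=5, C('j')=7
L[0]='f': occ=0, LF[0]=C('f')+0=5+0=5
L[1]='e': occ=0, LF[1]=C('e')+0=4+0=4
L[2]='j': occ=0, LF[2]=C('j')+0=7+0=7
L[3]='c': occ=0, LF[3]=C('c')+0=1+0=1
L[4]='d': occ=0, LF[4]=C('d')+0=2+0=2
L[5]='f': occ=1, LF[5]=C('f')+1=5+1=6
L[6]='d': occ=1, LF[6]=C('d')+1=2+1=3
L[7]='j': occ=1, LF[7]=C('j')+1=7+1=8
L[8]='$': occ=0, LF[8]=C('$')+0=0+0=0

Answer: 5 4 7 1 2 6 3 8 0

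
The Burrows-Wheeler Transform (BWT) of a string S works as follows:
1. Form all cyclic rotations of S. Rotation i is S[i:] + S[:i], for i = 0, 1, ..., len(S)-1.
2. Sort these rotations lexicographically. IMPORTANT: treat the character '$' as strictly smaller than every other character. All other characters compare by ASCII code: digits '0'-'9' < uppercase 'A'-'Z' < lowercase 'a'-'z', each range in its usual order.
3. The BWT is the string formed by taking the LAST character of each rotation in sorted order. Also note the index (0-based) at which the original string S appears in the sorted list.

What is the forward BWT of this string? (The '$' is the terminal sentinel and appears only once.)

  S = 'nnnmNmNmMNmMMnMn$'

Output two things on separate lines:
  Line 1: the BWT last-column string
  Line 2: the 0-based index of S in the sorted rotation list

All 17 rotations (rotation i = S[i:]+S[:i]):
  rot[0] = nnnmNmNmMNmMMnMn$
  rot[1] = nnmNmNmMNmMMnMn$n
  rot[2] = nmNmNmMNmMMnMn$nn
  rot[3] = mNmNmMNmMMnMn$nnn
  rot[4] = NmNmMNmMMnMn$nnnm
  rot[5] = mNmMNmMMnMn$nnnmN
  rot[6] = NmMNmMMnMn$nnnmNm
  rot[7] = mMNmMMnMn$nnnmNmN
  rot[8] = MNmMMnMn$nnnmNmNm
  rot[9] = NmMMnMn$nnnmNmNmM
  rot[10] = mMMnMn$nnnmNmNmMN
  rot[11] = MMnMn$nnnmNmNmMNm
  rot[12] = MnMn$nnnmNmNmMNmM
  rot[13] = nMn$nnnmNmNmMNmMM
  rot[14] = Mn$nnnmNmNmMNmMMn
  rot[15] = n$nnnmNmNmMNmMMnM
  rot[16] = $nnnmNmNmMNmMMnMn
Sorted (with $ < everything):
  sorted[0] = $nnnmNmNmMNmMMnMn  (last char: 'n')
  sorted[1] = MMnMn$nnnmNmNmMNm  (last char: 'm')
  sorted[2] = MNmMMnMn$nnnmNmNm  (last char: 'm')
  sorted[3] = Mn$nnnmNmNmMNmMMn  (last char: 'n')
  sorted[4] = MnMn$nnnmNmNmMNmM  (last char: 'M')
  sorted[5] = NmMMnMn$nnnmNmNmM  (last char: 'M')
  sorted[6] = NmMNmMMnMn$nnnmNm  (last char: 'm')
  sorted[7] = NmNmMNmMMnMn$nnnm  (last char: 'm')
  sorted[8] = mMMnMn$nnnmNmNmMN  (last char: 'N')
  sorted[9] = mMNmMMnMn$nnnmNmN  (last char: 'N')
  sorted[10] = mNmMNmMMnMn$nnnmN  (last char: 'N')
  sorted[11] = mNmNmMNmMMnMn$nnn  (last char: 'n')
  sorted[12] = n$nnnmNmNmMNmMMnM  (last char: 'M')
  sorted[13] = nMn$nnnmNmNmMNmMM  (last char: 'M')
  sorted[14] = nmNmNmMNmMMnMn$nn  (last char: 'n')
  sorted[15] = nnmNmNmMNmMMnMn$n  (last char: 'n')
  sorted[16] = nnnmNmNmMNmMMnMn$  (last char: '$')
Last column: nmmnMMmmNNNnMMnn$
Original string S is at sorted index 16

Answer: nmmnMMmmNNNnMMnn$
16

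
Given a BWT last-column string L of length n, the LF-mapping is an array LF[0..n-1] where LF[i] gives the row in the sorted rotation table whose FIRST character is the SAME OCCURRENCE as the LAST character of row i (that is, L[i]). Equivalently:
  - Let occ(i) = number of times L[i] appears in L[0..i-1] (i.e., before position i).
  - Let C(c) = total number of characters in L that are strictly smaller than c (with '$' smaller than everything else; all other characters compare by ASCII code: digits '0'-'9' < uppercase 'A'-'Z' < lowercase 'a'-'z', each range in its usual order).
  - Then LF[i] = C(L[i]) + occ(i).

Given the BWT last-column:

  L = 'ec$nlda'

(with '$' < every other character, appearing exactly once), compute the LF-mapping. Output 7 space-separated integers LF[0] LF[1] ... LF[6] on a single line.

Answer: 4 2 0 6 5 3 1

Derivation:
Char counts: '$':1, 'a':1, 'c':1, 'd':1, 'e':1, 'l':1, 'n':1
C (first-col start): C('$')=0, C('a')=1, C('c')=2, C('d')=3, C('e')=4, C('l')=5, C('n')=6
L[0]='e': occ=0, LF[0]=C('e')+0=4+0=4
L[1]='c': occ=0, LF[1]=C('c')+0=2+0=2
L[2]='$': occ=0, LF[2]=C('$')+0=0+0=0
L[3]='n': occ=0, LF[3]=C('n')+0=6+0=6
L[4]='l': occ=0, LF[4]=C('l')+0=5+0=5
L[5]='d': occ=0, LF[5]=C('d')+0=3+0=3
L[6]='a': occ=0, LF[6]=C('a')+0=1+0=1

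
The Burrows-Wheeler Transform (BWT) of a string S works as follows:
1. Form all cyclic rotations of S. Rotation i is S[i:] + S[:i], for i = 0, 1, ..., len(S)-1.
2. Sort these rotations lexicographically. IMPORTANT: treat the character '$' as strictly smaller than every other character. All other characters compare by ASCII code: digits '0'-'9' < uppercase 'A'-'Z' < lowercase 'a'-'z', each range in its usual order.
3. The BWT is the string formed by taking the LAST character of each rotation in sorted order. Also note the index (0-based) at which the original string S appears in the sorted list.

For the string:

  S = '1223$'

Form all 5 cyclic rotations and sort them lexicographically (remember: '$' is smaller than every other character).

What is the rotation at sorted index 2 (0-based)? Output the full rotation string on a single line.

Answer: 223$1

Derivation:
All 5 rotations (rotation i = S[i:]+S[:i]):
  rot[0] = 1223$
  rot[1] = 223$1
  rot[2] = 23$12
  rot[3] = 3$122
  rot[4] = $1223
Sorted (with $ < everything):
  sorted[0] = $1223
  sorted[1] = 1223$
  sorted[2] = 223$1
  sorted[3] = 23$12
  sorted[4] = 3$122
sorted[2] = 223$1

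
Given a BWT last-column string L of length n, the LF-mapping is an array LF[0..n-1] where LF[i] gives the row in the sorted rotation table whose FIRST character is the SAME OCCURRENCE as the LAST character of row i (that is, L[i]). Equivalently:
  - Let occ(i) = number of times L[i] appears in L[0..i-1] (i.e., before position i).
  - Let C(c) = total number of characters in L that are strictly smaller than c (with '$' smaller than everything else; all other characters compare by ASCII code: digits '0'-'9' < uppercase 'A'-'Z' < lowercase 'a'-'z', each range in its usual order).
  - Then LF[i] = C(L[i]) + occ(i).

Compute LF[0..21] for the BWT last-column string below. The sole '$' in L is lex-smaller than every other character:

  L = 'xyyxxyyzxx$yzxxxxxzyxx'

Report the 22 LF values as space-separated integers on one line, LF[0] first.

Char counts: '$':1, 'x':12, 'y':6, 'z':3
C (first-col start): C('$')=0, C('x')=1, C('y')=13, C('z')=19
L[0]='x': occ=0, LF[0]=C('x')+0=1+0=1
L[1]='y': occ=0, LF[1]=C('y')+0=13+0=13
L[2]='y': occ=1, LF[2]=C('y')+1=13+1=14
L[3]='x': occ=1, LF[3]=C('x')+1=1+1=2
L[4]='x': occ=2, LF[4]=C('x')+2=1+2=3
L[5]='y': occ=2, LF[5]=C('y')+2=13+2=15
L[6]='y': occ=3, LF[6]=C('y')+3=13+3=16
L[7]='z': occ=0, LF[7]=C('z')+0=19+0=19
L[8]='x': occ=3, LF[8]=C('x')+3=1+3=4
L[9]='x': occ=4, LF[9]=C('x')+4=1+4=5
L[10]='$': occ=0, LF[10]=C('$')+0=0+0=0
L[11]='y': occ=4, LF[11]=C('y')+4=13+4=17
L[12]='z': occ=1, LF[12]=C('z')+1=19+1=20
L[13]='x': occ=5, LF[13]=C('x')+5=1+5=6
L[14]='x': occ=6, LF[14]=C('x')+6=1+6=7
L[15]='x': occ=7, LF[15]=C('x')+7=1+7=8
L[16]='x': occ=8, LF[16]=C('x')+8=1+8=9
L[17]='x': occ=9, LF[17]=C('x')+9=1+9=10
L[18]='z': occ=2, LF[18]=C('z')+2=19+2=21
L[19]='y': occ=5, LF[19]=C('y')+5=13+5=18
L[20]='x': occ=10, LF[20]=C('x')+10=1+10=11
L[21]='x': occ=11, LF[21]=C('x')+11=1+11=12

Answer: 1 13 14 2 3 15 16 19 4 5 0 17 20 6 7 8 9 10 21 18 11 12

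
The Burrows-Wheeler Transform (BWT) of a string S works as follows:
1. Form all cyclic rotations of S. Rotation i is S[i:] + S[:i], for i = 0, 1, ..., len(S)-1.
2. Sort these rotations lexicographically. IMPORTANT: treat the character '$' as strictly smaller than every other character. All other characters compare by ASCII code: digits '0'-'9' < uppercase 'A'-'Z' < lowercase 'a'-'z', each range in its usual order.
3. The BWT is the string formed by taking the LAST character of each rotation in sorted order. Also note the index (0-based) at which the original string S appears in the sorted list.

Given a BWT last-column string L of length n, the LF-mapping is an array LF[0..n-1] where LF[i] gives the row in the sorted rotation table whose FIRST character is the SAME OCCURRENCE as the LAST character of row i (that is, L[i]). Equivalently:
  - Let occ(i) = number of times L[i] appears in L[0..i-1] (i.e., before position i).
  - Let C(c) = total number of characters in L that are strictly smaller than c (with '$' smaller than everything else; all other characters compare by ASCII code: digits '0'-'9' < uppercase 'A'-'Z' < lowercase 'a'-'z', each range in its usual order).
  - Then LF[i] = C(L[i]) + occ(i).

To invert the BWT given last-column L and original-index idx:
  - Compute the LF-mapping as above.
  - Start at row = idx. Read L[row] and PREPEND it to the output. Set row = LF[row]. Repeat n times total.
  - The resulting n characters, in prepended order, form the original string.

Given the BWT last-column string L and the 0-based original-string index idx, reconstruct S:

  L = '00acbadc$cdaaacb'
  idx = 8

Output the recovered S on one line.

LF mapping: 1 2 3 10 8 4 14 11 0 12 15 5 6 7 13 9
Walk LF starting at row 8, prepending L[row]:
  step 1: row=8, L[8]='$', prepend. Next row=LF[8]=0
  step 2: row=0, L[0]='0', prepend. Next row=LF[0]=1
  step 3: row=1, L[1]='0', prepend. Next row=LF[1]=2
  step 4: row=2, L[2]='a', prepend. Next row=LF[2]=3
  step 5: row=3, L[3]='c', prepend. Next row=LF[3]=10
  step 6: row=10, L[10]='d', prepend. Next row=LF[10]=15
  step 7: row=15, L[15]='b', prepend. Next row=LF[15]=9
  step 8: row=9, L[9]='c', prepend. Next row=LF[9]=12
  step 9: row=12, L[12]='a', prepend. Next row=LF[12]=6
  step 10: row=6, L[6]='d', prepend. Next row=LF[6]=14
  step 11: row=14, L[14]='c', prepend. Next row=LF[14]=13
  step 12: row=13, L[13]='a', prepend. Next row=LF[13]=7
  step 13: row=7, L[7]='c', prepend. Next row=LF[7]=11
  step 14: row=11, L[11]='a', prepend. Next row=LF[11]=5
  step 15: row=5, L[5]='a', prepend. Next row=LF[5]=4
  step 16: row=4, L[4]='b', prepend. Next row=LF[4]=8
Reversed output: baacacdacbdca00$

Answer: baacacdacbdca00$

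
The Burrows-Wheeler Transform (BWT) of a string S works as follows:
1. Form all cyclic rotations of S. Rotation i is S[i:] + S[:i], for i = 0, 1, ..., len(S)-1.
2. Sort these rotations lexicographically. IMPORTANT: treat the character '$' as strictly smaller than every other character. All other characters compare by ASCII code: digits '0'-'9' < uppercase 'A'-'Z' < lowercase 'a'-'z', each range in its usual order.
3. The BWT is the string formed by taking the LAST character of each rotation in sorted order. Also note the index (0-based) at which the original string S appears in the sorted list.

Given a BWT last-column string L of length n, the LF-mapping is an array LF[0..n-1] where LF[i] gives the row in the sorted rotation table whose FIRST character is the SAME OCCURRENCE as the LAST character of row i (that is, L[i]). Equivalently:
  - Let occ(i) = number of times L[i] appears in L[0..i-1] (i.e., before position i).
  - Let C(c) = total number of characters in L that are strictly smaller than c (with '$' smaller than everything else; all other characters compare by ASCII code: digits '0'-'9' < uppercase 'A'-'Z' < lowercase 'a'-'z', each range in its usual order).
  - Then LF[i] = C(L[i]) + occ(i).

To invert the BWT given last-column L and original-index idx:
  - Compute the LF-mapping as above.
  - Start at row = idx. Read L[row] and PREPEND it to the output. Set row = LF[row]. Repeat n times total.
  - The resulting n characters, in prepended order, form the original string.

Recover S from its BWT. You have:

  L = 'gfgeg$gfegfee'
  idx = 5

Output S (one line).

Answer: feegffgeggeg$

Derivation:
LF mapping: 8 5 9 1 10 0 11 6 2 12 7 3 4
Walk LF starting at row 5, prepending L[row]:
  step 1: row=5, L[5]='$', prepend. Next row=LF[5]=0
  step 2: row=0, L[0]='g', prepend. Next row=LF[0]=8
  step 3: row=8, L[8]='e', prepend. Next row=LF[8]=2
  step 4: row=2, L[2]='g', prepend. Next row=LF[2]=9
  step 5: row=9, L[9]='g', prepend. Next row=LF[9]=12
  step 6: row=12, L[12]='e', prepend. Next row=LF[12]=4
  step 7: row=4, L[4]='g', prepend. Next row=LF[4]=10
  step 8: row=10, L[10]='f', prepend. Next row=LF[10]=7
  step 9: row=7, L[7]='f', prepend. Next row=LF[7]=6
  step 10: row=6, L[6]='g', prepend. Next row=LF[6]=11
  step 11: row=11, L[11]='e', prepend. Next row=LF[11]=3
  step 12: row=3, L[3]='e', prepend. Next row=LF[3]=1
  step 13: row=1, L[1]='f', prepend. Next row=LF[1]=5
Reversed output: feegffgeggeg$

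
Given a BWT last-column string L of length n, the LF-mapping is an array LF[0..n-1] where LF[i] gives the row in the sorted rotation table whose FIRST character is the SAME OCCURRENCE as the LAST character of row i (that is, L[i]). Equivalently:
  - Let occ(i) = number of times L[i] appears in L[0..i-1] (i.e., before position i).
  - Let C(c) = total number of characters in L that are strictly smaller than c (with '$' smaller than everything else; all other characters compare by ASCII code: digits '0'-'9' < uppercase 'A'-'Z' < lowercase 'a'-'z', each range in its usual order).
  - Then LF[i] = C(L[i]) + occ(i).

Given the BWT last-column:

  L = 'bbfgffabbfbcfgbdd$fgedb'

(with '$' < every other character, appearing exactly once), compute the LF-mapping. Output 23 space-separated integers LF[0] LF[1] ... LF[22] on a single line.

Answer: 2 3 14 20 15 16 1 4 5 17 6 9 18 21 7 10 11 0 19 22 13 12 8

Derivation:
Char counts: '$':1, 'a':1, 'b':7, 'c':1, 'd':3, 'e':1, 'f':6, 'g':3
C (first-col start): C('$')=0, C('a')=1, C('b')=2, C('c')=9, C('d')=10, C('e')=13, C('f')=14, C('g')=20
L[0]='b': occ=0, LF[0]=C('b')+0=2+0=2
L[1]='b': occ=1, LF[1]=C('b')+1=2+1=3
L[2]='f': occ=0, LF[2]=C('f')+0=14+0=14
L[3]='g': occ=0, LF[3]=C('g')+0=20+0=20
L[4]='f': occ=1, LF[4]=C('f')+1=14+1=15
L[5]='f': occ=2, LF[5]=C('f')+2=14+2=16
L[6]='a': occ=0, LF[6]=C('a')+0=1+0=1
L[7]='b': occ=2, LF[7]=C('b')+2=2+2=4
L[8]='b': occ=3, LF[8]=C('b')+3=2+3=5
L[9]='f': occ=3, LF[9]=C('f')+3=14+3=17
L[10]='b': occ=4, LF[10]=C('b')+4=2+4=6
L[11]='c': occ=0, LF[11]=C('c')+0=9+0=9
L[12]='f': occ=4, LF[12]=C('f')+4=14+4=18
L[13]='g': occ=1, LF[13]=C('g')+1=20+1=21
L[14]='b': occ=5, LF[14]=C('b')+5=2+5=7
L[15]='d': occ=0, LF[15]=C('d')+0=10+0=10
L[16]='d': occ=1, LF[16]=C('d')+1=10+1=11
L[17]='$': occ=0, LF[17]=C('$')+0=0+0=0
L[18]='f': occ=5, LF[18]=C('f')+5=14+5=19
L[19]='g': occ=2, LF[19]=C('g')+2=20+2=22
L[20]='e': occ=0, LF[20]=C('e')+0=13+0=13
L[21]='d': occ=2, LF[21]=C('d')+2=10+2=12
L[22]='b': occ=6, LF[22]=C('b')+6=2+6=8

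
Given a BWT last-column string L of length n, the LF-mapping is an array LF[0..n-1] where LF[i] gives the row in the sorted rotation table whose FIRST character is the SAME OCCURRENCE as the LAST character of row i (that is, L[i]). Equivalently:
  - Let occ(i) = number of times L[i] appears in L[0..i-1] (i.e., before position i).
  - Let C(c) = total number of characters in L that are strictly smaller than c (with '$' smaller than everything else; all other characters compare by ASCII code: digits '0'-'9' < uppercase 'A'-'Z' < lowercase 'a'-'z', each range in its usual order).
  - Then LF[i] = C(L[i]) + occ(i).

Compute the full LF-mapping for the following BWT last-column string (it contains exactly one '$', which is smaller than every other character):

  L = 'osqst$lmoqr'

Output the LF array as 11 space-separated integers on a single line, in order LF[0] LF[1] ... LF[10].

Answer: 3 8 5 9 10 0 1 2 4 6 7

Derivation:
Char counts: '$':1, 'l':1, 'm':1, 'o':2, 'q':2, 'r':1, 's':2, 't':1
C (first-col start): C('$')=0, C('l')=1, C('m')=2, C('o')=3, C('q')=5, C('r')=7, C('s')=8, C('t')=10
L[0]='o': occ=0, LF[0]=C('o')+0=3+0=3
L[1]='s': occ=0, LF[1]=C('s')+0=8+0=8
L[2]='q': occ=0, LF[2]=C('q')+0=5+0=5
L[3]='s': occ=1, LF[3]=C('s')+1=8+1=9
L[4]='t': occ=0, LF[4]=C('t')+0=10+0=10
L[5]='$': occ=0, LF[5]=C('$')+0=0+0=0
L[6]='l': occ=0, LF[6]=C('l')+0=1+0=1
L[7]='m': occ=0, LF[7]=C('m')+0=2+0=2
L[8]='o': occ=1, LF[8]=C('o')+1=3+1=4
L[9]='q': occ=1, LF[9]=C('q')+1=5+1=6
L[10]='r': occ=0, LF[10]=C('r')+0=7+0=7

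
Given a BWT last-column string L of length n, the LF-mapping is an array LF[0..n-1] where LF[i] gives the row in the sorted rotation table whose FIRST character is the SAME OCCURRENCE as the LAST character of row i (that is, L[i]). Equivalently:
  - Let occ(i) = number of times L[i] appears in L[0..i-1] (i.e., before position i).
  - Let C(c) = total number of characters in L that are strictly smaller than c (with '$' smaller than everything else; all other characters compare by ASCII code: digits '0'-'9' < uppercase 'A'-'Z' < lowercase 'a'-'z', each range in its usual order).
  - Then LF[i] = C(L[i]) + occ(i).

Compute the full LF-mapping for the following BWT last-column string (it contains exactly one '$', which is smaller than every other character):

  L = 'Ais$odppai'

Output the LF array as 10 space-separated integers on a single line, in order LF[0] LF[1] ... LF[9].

Char counts: '$':1, 'A':1, 'a':1, 'd':1, 'i':2, 'o':1, 'p':2, 's':1
C (first-col start): C('$')=0, C('A')=1, C('a')=2, C('d')=3, C('i')=4, C('o')=6, C('p')=7, C('s')=9
L[0]='A': occ=0, LF[0]=C('A')+0=1+0=1
L[1]='i': occ=0, LF[1]=C('i')+0=4+0=4
L[2]='s': occ=0, LF[2]=C('s')+0=9+0=9
L[3]='$': occ=0, LF[3]=C('$')+0=0+0=0
L[4]='o': occ=0, LF[4]=C('o')+0=6+0=6
L[5]='d': occ=0, LF[5]=C('d')+0=3+0=3
L[6]='p': occ=0, LF[6]=C('p')+0=7+0=7
L[7]='p': occ=1, LF[7]=C('p')+1=7+1=8
L[8]='a': occ=0, LF[8]=C('a')+0=2+0=2
L[9]='i': occ=1, LF[9]=C('i')+1=4+1=5

Answer: 1 4 9 0 6 3 7 8 2 5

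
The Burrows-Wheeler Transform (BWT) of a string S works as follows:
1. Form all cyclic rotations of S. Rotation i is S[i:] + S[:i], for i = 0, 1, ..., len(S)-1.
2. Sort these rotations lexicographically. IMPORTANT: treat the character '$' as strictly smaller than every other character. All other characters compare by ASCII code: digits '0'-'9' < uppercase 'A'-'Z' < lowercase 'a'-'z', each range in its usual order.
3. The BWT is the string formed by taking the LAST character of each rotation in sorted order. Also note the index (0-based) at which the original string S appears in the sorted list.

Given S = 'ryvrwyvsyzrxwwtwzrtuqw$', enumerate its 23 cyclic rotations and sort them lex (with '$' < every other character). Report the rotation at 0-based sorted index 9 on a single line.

All 23 rotations (rotation i = S[i:]+S[:i]):
  rot[0] = ryvrwyvsyzrxwwtwzrtuqw$
  rot[1] = yvrwyvsyzrxwwtwzrtuqw$r
  rot[2] = vrwyvsyzrxwwtwzrtuqw$ry
  rot[3] = rwyvsyzrxwwtwzrtuqw$ryv
  rot[4] = wyvsyzrxwwtwzrtuqw$ryvr
  rot[5] = yvsyzrxwwtwzrtuqw$ryvrw
  rot[6] = vsyzrxwwtwzrtuqw$ryvrwy
  rot[7] = syzrxwwtwzrtuqw$ryvrwyv
  rot[8] = yzrxwwtwzrtuqw$ryvrwyvs
  rot[9] = zrxwwtwzrtuqw$ryvrwyvsy
  rot[10] = rxwwtwzrtuqw$ryvrwyvsyz
  rot[11] = xwwtwzrtuqw$ryvrwyvsyzr
  rot[12] = wwtwzrtuqw$ryvrwyvsyzrx
  rot[13] = wtwzrtuqw$ryvrwyvsyzrxw
  rot[14] = twzrtuqw$ryvrwyvsyzrxww
  rot[15] = wzrtuqw$ryvrwyvsyzrxwwt
  rot[16] = zrtuqw$ryvrwyvsyzrxwwtw
  rot[17] = rtuqw$ryvrwyvsyzrxwwtwz
  rot[18] = tuqw$ryvrwyvsyzrxwwtwzr
  rot[19] = uqw$ryvrwyvsyzrxwwtwzrt
  rot[20] = qw$ryvrwyvsyzrxwwtwzrtu
  rot[21] = w$ryvrwyvsyzrxwwtwzrtuq
  rot[22] = $ryvrwyvsyzrxwwtwzrtuqw
Sorted (with $ < everything):
  sorted[0] = $ryvrwyvsyzrxwwtwzrtuqw
  sorted[1] = qw$ryvrwyvsyzrxwwtwzrtu
  sorted[2] = rtuqw$ryvrwyvsyzrxwwtwz
  sorted[3] = rwyvsyzrxwwtwzrtuqw$ryv
  sorted[4] = rxwwtwzrtuqw$ryvrwyvsyz
  sorted[5] = ryvrwyvsyzrxwwtwzrtuqw$
  sorted[6] = syzrxwwtwzrtuqw$ryvrwyv
  sorted[7] = tuqw$ryvrwyvsyzrxwwtwzr
  sorted[8] = twzrtuqw$ryvrwyvsyzrxww
  sorted[9] = uqw$ryvrwyvsyzrxwwtwzrt
  sorted[10] = vrwyvsyzrxwwtwzrtuqw$ry
  sorted[11] = vsyzrxwwtwzrtuqw$ryvrwy
  sorted[12] = w$ryvrwyvsyzrxwwtwzrtuq
  sorted[13] = wtwzrtuqw$ryvrwyvsyzrxw
  sorted[14] = wwtwzrtuqw$ryvrwyvsyzrx
  sorted[15] = wyvsyzrxwwtwzrtuqw$ryvr
  sorted[16] = wzrtuqw$ryvrwyvsyzrxwwt
  sorted[17] = xwwtwzrtuqw$ryvrwyvsyzr
  sorted[18] = yvrwyvsyzrxwwtwzrtuqw$r
  sorted[19] = yvsyzrxwwtwzrtuqw$ryvrw
  sorted[20] = yzrxwwtwzrtuqw$ryvrwyvs
  sorted[21] = zrtuqw$ryvrwyvsyzrxwwtw
  sorted[22] = zrxwwtwzrtuqw$ryvrwyvsy
sorted[9] = uqw$ryvrwyvsyzrxwwtwzrt

Answer: uqw$ryvrwyvsyzrxwwtwzrt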